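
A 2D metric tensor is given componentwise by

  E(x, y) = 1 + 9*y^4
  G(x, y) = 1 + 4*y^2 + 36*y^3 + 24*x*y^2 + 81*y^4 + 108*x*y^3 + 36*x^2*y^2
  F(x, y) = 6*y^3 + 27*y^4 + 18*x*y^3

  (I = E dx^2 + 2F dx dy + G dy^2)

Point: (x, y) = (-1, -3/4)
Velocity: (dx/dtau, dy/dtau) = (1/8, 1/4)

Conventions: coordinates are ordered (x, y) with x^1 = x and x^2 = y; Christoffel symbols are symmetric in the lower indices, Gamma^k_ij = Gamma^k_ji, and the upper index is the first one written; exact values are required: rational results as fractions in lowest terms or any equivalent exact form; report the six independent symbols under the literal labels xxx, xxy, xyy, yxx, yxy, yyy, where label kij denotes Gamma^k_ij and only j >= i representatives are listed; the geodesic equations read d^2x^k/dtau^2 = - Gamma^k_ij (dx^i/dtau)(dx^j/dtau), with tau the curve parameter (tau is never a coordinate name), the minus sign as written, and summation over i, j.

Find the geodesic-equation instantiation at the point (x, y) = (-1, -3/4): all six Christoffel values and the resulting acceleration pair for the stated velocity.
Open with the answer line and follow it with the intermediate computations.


Answer: Gamma_xxx = 0, Gamma_xxy = -972/8813, Gamma_xyy = -540/1259, Gamma_yxx = 0, Gamma_yxy = -4644/8813, Gamma_yyy = -2580/1259; accelerations (d^2x/dtau^2, d^2y/dtau^2) = (297/8813, 1419/8813)

E = 985/256, F = 3483/256, G = 16897/256 at the point
E_x = 0, E_y = -243/16, F_x = -243/32, F_y = -1053/16, G_x = -1161/16, G_y = -4515/16
EG - F^2 = 8813/128;  g^inv = (128/8813) * [[16897/256, -3483/256], [-3483/256, 985/256]]
first-kind symbols [ij,l] = (1/2)(d_i g_jl + d_j g_il - d_l g_ij): [xx,x] = E_x/2 = 0, [xx,y] = F_x - E_y/2 = 0, [xy,x] = E_y/2 = -243/32, [xy,y] = G_x/2 = -1161/32, [yy,x] = F_y - G_x/2 = -945/32, [yy,y] = G_y/2 = -4515/32
Gamma^x_ij = (G*[ij,x] - F*[ij,y])/(EG - F^2), Gamma^y_ij = (E*[ij,y] - F*[ij,x])/(EG - F^2)
Gamma_xxx = 0, Gamma_xxy = -972/8813, Gamma_xyy = -540/1259, Gamma_yxx = 0, Gamma_yxy = -4644/8813, Gamma_yyy = -2580/1259
d^2x/dtau^2 = -(Gamma_xxx*(1/8)^2 + 2*Gamma_xxy*(1/8)*(1/4) + Gamma_xyy*(1/4)^2) = 297/8813
d^2y/dtau^2 = -(Gamma_yxx*(1/8)^2 + 2*Gamma_yxy*(1/8)*(1/4) + Gamma_yyy*(1/4)^2) = 1419/8813


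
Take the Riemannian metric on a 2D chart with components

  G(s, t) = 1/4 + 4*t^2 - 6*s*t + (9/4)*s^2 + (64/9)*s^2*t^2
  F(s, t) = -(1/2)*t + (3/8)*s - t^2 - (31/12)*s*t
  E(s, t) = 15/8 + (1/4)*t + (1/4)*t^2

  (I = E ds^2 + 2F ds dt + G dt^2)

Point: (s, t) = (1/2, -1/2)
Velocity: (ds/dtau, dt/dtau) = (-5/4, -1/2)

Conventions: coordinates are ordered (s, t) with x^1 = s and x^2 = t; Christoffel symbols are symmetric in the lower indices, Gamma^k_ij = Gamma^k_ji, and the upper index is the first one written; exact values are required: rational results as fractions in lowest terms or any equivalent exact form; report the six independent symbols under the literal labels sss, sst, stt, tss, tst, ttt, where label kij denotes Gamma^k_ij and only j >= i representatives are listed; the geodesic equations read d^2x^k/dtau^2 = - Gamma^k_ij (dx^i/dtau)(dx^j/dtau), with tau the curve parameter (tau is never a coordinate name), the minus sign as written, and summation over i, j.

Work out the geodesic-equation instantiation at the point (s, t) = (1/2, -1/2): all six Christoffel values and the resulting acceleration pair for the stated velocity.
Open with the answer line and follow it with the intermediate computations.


Answer: Gamma_sss = -3200/14089, Gamma_sst = -20240/42267, Gamma_stt = -259580/126801, Gamma_tss = 6960/14089, Gamma_tst = 14674/14089, Gamma_ttt = -30184/42267; accelerations (d^2s/dtau^2, d^2t/dtau^2) = (185795/126801, -160213/84534)

E = 29/16, F = 5/6, G = 541/144 at the point
E_s = 0, E_t = 0, F_s = 5/3, F_t = -19/24, G_s = 253/36, G_t = -79/9
EG - F^2 = 14089/2304;  g^inv = (2304/14089) * [[541/144, -5/6], [-5/6, 29/16]]
first-kind symbols [ij,l] = (1/2)(d_i g_jl + d_j g_il - d_l g_ij): [ss,s] = E_s/2 = 0, [ss,t] = F_s - E_t/2 = 5/3, [st,s] = E_t/2 = 0, [st,t] = G_s/2 = 253/72, [tt,s] = F_t - G_s/2 = -155/36, [tt,t] = G_t/2 = -79/18
Gamma^s_ij = (G*[ij,s] - F*[ij,t])/(EG - F^2), Gamma^t_ij = (E*[ij,t] - F*[ij,s])/(EG - F^2)
Gamma_sss = -3200/14089, Gamma_sst = -20240/42267, Gamma_stt = -259580/126801, Gamma_tss = 6960/14089, Gamma_tst = 14674/14089, Gamma_ttt = -30184/42267
d^2s/dtau^2 = -(Gamma_sss*(-5/4)^2 + 2*Gamma_sst*(-5/4)*(-1/2) + Gamma_stt*(-1/2)^2) = 185795/126801
d^2t/dtau^2 = -(Gamma_tss*(-5/4)^2 + 2*Gamma_tst*(-5/4)*(-1/2) + Gamma_ttt*(-1/2)^2) = -160213/84534


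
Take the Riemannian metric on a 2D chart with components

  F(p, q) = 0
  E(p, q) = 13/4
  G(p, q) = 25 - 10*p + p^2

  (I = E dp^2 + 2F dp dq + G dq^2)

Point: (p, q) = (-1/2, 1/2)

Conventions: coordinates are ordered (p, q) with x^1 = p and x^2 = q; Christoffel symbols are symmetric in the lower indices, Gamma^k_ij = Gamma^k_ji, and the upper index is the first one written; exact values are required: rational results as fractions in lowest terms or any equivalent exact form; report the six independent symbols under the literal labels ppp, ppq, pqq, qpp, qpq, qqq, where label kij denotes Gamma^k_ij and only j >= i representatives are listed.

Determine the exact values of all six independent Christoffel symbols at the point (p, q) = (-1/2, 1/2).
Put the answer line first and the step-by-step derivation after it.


Answer: Gamma_ppp = 0, Gamma_ppq = 0, Gamma_pqq = 22/13, Gamma_qpp = 0, Gamma_qpq = -2/11, Gamma_qqq = 0

E = 13/4, F = 0, G = 121/4 at the point
E_p = 0, E_q = 0, F_p = 0, F_q = 0, G_p = -11, G_q = 0
EG - F^2 = 1573/16;  g^inv = (16/1573) * [[121/4, 0], [0, 13/4]]
first-kind symbols [ij,l] = (1/2)(d_i g_jl + d_j g_il - d_l g_ij): [pp,p] = E_p/2 = 0, [pp,q] = F_p - E_q/2 = 0, [pq,p] = E_q/2 = 0, [pq,q] = G_p/2 = -11/2, [qq,p] = F_q - G_p/2 = 11/2, [qq,q] = G_q/2 = 0
Gamma^p_ij = (G*[ij,p] - F*[ij,q])/(EG - F^2), Gamma^q_ij = (E*[ij,q] - F*[ij,p])/(EG - F^2)


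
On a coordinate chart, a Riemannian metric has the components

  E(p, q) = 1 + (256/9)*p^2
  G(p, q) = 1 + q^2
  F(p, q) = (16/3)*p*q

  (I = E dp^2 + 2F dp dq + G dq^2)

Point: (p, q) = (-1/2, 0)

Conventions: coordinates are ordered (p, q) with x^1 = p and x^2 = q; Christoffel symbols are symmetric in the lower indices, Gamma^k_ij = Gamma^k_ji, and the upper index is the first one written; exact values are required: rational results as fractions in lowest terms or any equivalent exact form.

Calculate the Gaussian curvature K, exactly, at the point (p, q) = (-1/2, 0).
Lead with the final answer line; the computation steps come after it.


Answer: K = 432/5329

E = 73/9, F = 0, G = 1, EG - F^2 = 73/9 at the point
E_p = -256/9, E_q = 0, F_p = 0, F_q = -8/3, G_p = 0, G_q = 0
E_qq = 0, F_pq = 16/3, G_pp = 0
By Brioschi, K is (det M1 - det M2) divided by (EG - F^2) squared.
M1 = [[-E_qq/2 + F_pq - G_pp/2, E_p/2, F_p - E_q/2], [F_q - G_p/2, E, F], [G_q/2, F, G]] = [[16/3, -128/9, 0], [-8/3, 73/9, 0], [0, 0, 1]]; det M1 = 16/3
M2 = [[0, E_q/2, G_p/2], [E_q/2, E, F], [G_p/2, F, G]] = [[0, 0, 0], [0, 73/9, 0], [0, 0, 1]]; det M2 = 0
det M1 - det M2 = 16/3; K = 16/3 / (73/9)^2 = 432/5329


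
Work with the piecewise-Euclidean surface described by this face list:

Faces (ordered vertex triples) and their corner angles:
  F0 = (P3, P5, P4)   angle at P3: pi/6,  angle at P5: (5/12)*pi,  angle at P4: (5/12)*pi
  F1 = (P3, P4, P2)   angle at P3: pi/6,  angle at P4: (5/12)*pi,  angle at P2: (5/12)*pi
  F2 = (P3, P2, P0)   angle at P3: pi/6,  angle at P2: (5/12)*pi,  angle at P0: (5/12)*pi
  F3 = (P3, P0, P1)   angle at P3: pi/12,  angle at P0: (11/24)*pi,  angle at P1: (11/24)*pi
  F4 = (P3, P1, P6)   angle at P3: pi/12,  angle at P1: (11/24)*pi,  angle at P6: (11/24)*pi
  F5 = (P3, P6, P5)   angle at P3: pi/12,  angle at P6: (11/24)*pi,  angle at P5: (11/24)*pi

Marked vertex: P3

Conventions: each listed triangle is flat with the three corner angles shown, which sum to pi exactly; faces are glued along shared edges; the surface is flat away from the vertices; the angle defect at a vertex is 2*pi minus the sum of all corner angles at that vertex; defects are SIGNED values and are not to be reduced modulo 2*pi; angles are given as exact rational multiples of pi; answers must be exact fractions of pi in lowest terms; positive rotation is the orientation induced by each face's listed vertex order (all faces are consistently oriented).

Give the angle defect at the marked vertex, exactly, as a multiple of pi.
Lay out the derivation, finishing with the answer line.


Sum of corner angles at P3: (3/4)*pi
defect = 2*pi - (3/4)*pi

Answer: defect(P3) = (5/4)*pi


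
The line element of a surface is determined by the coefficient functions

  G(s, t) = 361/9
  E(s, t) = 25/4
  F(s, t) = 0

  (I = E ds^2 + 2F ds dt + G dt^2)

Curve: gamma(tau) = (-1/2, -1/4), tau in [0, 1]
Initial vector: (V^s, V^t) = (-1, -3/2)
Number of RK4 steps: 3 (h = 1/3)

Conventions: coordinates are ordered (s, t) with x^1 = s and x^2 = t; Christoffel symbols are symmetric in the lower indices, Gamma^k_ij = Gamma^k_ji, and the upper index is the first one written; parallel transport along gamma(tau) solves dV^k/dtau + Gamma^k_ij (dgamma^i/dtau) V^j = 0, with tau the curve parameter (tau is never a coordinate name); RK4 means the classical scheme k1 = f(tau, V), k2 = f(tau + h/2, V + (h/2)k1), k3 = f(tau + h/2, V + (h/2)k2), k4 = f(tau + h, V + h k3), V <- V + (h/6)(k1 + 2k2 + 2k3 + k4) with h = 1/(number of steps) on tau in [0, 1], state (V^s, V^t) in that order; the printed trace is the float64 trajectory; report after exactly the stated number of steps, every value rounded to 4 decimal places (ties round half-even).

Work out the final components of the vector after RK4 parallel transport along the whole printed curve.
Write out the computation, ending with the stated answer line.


gamma'(tau) = (0, 0); f(tau, V)^k = -Gamma^k_ij(gamma(tau)) gamma'^i(tau) V^j; h = 1/3; intermediate values shown to 6 dp
curve data and Christoffel symbols at the stage parameters:
  tau = 0.000000: gamma = (-0.500000, -0.250000), gamma' = (0.000000, 0.000000); Gamma_sss = 0.000000, Gamma_sst = 0.000000, Gamma_stt = 0.000000, Gamma_tss = 0.000000, Gamma_tst = 0.000000, Gamma_ttt = 0.000000
  tau = 0.166667: gamma = (-0.500000, -0.250000), gamma' = (0.000000, 0.000000); Gamma_sss = 0.000000, Gamma_sst = 0.000000, Gamma_stt = 0.000000, Gamma_tss = 0.000000, Gamma_tst = 0.000000, Gamma_ttt = 0.000000
  tau = 0.333333: gamma = (-0.500000, -0.250000), gamma' = (0.000000, 0.000000); Gamma_sss = 0.000000, Gamma_sst = 0.000000, Gamma_stt = 0.000000, Gamma_tss = 0.000000, Gamma_tst = 0.000000, Gamma_ttt = 0.000000
  tau = 0.500000: gamma = (-0.500000, -0.250000), gamma' = (0.000000, 0.000000); Gamma_sss = 0.000000, Gamma_sst = 0.000000, Gamma_stt = 0.000000, Gamma_tss = 0.000000, Gamma_tst = 0.000000, Gamma_ttt = 0.000000
  tau = 0.666667: gamma = (-0.500000, -0.250000), gamma' = (0.000000, 0.000000); Gamma_sss = 0.000000, Gamma_sst = 0.000000, Gamma_stt = 0.000000, Gamma_tss = 0.000000, Gamma_tst = 0.000000, Gamma_ttt = 0.000000
  tau = 0.833333: gamma = (-0.500000, -0.250000), gamma' = (0.000000, 0.000000); Gamma_sss = 0.000000, Gamma_sst = 0.000000, Gamma_stt = 0.000000, Gamma_tss = 0.000000, Gamma_tst = 0.000000, Gamma_ttt = 0.000000
  tau = 1.000000: gamma = (-0.500000, -0.250000), gamma' = (0.000000, 0.000000); Gamma_sss = 0.000000, Gamma_sst = 0.000000, Gamma_stt = 0.000000, Gamma_tss = 0.000000, Gamma_tst = 0.000000, Gamma_ttt = 0.000000
step 0: V^s = -1.0000, V^t = -1.5000
step 1: k1 = (0.000000, 0.000000), k2 = (0.000000, 0.000000), k3 = (0.000000, 0.000000), k4 = (0.000000, 0.000000); V <- V + (h/6)(k1 + 2k2 + 2k3 + k4): V^s = -1.0000, V^t = -1.5000
step 2: k1 = (0.000000, 0.000000), k2 = (0.000000, 0.000000), k3 = (0.000000, 0.000000), k4 = (0.000000, 0.000000); V <- V + (h/6)(k1 + 2k2 + 2k3 + k4): V^s = -1.0000, V^t = -1.5000
step 3: k1 = (0.000000, 0.000000), k2 = (0.000000, 0.000000), k3 = (0.000000, 0.000000), k4 = (0.000000, 0.000000); V <- V + (h/6)(k1 + 2k2 + 2k3 + k4): V^s = -1.0000, V^t = -1.5000

Answer: V^s = -1.0000, V^t = -1.5000


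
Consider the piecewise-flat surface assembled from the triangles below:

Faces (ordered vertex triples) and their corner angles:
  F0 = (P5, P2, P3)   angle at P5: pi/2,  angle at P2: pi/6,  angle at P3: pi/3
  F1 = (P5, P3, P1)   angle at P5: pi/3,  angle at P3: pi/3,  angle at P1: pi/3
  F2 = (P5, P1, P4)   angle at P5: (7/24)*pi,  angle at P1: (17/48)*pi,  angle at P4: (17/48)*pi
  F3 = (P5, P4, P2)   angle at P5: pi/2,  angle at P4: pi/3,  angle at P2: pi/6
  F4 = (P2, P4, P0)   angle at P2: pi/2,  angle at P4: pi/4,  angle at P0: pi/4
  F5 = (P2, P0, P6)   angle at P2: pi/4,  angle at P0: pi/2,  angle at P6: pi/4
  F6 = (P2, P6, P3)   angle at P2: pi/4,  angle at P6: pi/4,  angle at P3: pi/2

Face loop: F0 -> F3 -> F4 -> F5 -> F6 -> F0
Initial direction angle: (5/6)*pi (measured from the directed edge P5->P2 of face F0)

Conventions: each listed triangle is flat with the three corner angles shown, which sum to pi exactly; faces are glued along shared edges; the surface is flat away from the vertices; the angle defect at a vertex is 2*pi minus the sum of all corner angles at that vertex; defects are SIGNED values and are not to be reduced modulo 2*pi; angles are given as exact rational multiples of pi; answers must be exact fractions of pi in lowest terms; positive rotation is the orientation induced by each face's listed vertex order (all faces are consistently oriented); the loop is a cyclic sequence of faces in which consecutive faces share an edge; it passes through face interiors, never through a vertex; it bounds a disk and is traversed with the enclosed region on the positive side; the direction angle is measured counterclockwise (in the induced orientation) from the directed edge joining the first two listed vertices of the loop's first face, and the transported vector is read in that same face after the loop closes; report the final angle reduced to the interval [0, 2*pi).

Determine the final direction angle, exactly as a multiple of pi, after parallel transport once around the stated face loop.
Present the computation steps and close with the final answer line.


enclosed vertex P2: corner angles sum to (4/3)*pi, defect = 2*pi - (4/3)*pi = (2/3)*pi
holonomy = initial angle + sum of enclosed defects (mod 2*pi), positive in the induced orientation
final angle = (5/6)*pi + (2/3)*pi = (3/2)*pi (mod 2*pi)

Answer: final direction angle = (3/2)*pi


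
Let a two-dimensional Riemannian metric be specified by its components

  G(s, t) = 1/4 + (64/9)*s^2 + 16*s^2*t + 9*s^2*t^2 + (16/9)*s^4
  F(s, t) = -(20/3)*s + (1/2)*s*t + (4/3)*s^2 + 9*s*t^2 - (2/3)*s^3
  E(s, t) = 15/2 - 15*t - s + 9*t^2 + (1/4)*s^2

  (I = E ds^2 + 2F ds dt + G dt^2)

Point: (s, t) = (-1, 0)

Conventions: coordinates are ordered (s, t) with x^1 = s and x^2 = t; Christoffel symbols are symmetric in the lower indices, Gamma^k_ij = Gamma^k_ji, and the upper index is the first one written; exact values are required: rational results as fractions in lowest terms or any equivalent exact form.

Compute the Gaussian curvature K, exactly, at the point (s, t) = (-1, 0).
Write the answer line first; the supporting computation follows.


Answer: K = -129824/54289

E = 35/4, F = 26/3, G = 329/36, EG - F^2 = 233/48 at the point
E_s = -3/2, E_t = -15, F_s = -34/3, F_t = -1/2, G_s = -64/3, G_t = 16
E_tt = 18, F_st = 1/2, G_ss = 320/9
K follows from Brioschi's formula, (det M1 - det M2)/(EG - F^2)^2.
M1 = [[-E_tt/2 + F_st - G_ss/2, E_s/2, F_s - E_t/2], [F_t - G_s/2, E, F], [G_t/2, F, G]] = [[-473/18, -3/4, -23/6], [61/6, 35/4, 26/3], [8, 26/3, 329/36]]; det M1 = -25819/144
M2 = [[0, E_t/2, G_s/2], [E_t/2, E, F], [G_s/2, F, G]] = [[0, -15/2, -32/3], [-15/2, 35/4, 26/3], [-32/3, 26/3, 329/36]]; det M2 = -17705/144
det M1 - det M2 = -4057/72; K = -4057/72 / (233/48)^2 = -129824/54289


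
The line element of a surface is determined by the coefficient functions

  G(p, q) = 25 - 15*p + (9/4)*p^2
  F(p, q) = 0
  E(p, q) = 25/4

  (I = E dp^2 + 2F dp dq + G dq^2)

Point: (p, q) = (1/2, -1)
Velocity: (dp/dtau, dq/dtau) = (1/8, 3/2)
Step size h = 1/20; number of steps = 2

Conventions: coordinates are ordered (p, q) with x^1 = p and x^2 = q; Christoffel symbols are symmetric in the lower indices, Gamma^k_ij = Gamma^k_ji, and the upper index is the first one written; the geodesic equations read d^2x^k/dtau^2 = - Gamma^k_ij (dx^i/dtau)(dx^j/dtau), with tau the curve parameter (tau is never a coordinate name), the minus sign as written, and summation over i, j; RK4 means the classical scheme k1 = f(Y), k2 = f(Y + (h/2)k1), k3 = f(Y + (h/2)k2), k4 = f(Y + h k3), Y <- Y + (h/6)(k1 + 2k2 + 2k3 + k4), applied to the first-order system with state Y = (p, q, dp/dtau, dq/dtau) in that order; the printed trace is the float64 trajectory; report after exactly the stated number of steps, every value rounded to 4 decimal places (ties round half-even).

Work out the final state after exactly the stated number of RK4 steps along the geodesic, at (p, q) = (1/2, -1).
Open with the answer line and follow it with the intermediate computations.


Answer: p = 0.5010, q = -0.8497, dp/dtau = -0.1051, dq/dtau = 1.5011

f(Y) = (dp/dtau, dq/dtau, -Gamma^p_ij Y'^i Y'^j, -Gamma^q_ij Y'^i Y'^j) with the Gammas evaluated at the stage position; h = 0.050000; intermediate values shown to 6 dp
step 0: p = 0.5000, q = -1.0000, dp/dtau = 0.1250, dq/dtau = 1.5000
step 1:
  k1: at (p, q) = (0.500000, -1.000000), (dp/dtau, dq/dtau) = (0.125000, 1.500000); Gamma_ppp = 0.000000, Gamma_ppq = 0.000000, Gamma_pqq = 1.020000, Gamma_qpp = 0.000000, Gamma_qpq = -0.352941, Gamma_qqq = 0.000000; k1 = (0.125000, 1.500000, -2.295000, 0.132353)
  k2: at (p, q) = (0.503125, -0.962500), (dp/dtau, dq/dtau) = (0.067625, 1.503309); Gamma_ppp = 0.000000, Gamma_ppq = 0.000000, Gamma_pqq = 1.018875, Gamma_qpp = 0.000000, Gamma_qpq = -0.353331, Gamma_qqq = 0.000000; k2 = (0.067625, 1.503309, -2.302594, 0.071840)
  k3: at (p, q) = (0.501691, -0.962417), (dp/dtau, dq/dtau) = (0.067435, 1.501796); Gamma_ppp = 0.000000, Gamma_ppq = 0.000000, Gamma_pqq = 1.019391, Gamma_qpp = 0.000000, Gamma_qpq = -0.353152, Gamma_qqq = 0.000000; k3 = (0.067435, 1.501796, -2.299126, 0.071530)
  k4: at (p, q) = (0.503372, -0.924910), (dp/dtau, dq/dtau) = (0.010044, 1.503577); Gamma_ppp = 0.000000, Gamma_ppq = 0.000000, Gamma_pqq = 1.018786, Gamma_qpp = 0.000000, Gamma_qpq = -0.353362, Gamma_qqq = 0.000000; k4 = (0.010044, 1.503577, -2.303213, 0.010673)
  Y <- Y + (h/6)(k1 + 2k2 + 2k3 + k4): p = 0.5034, q = -0.9249, dp/dtau = 0.0100, dq/dtau = 1.5036
step 2:
  k1: at (p, q) = (0.503376, -0.924885), (dp/dtau, dq/dtau) = (0.009986, 1.503581); Gamma_ppp = 0.000000, Gamma_ppq = 0.000000, Gamma_pqq = 1.018785, Gamma_qpp = 0.000000, Gamma_qpq = -0.353362, Gamma_qqq = 0.000000; k1 = (0.009986, 1.503581, -2.303224, 0.010612)
  k2: at (p, q) = (0.503626, -0.887296), (dp/dtau, dq/dtau) = (-0.047594, 1.503847); Gamma_ppp = 0.000000, Gamma_ppq = 0.000000, Gamma_pqq = 1.018695, Gamma_qpp = 0.000000, Gamma_qpq = -0.353393, Gamma_qqq = 0.000000; k2 = (-0.047594, 1.503847, -2.303834, -0.050588)
  k3: at (p, q) = (0.502187, -0.887289), (dp/dtau, dq/dtau) = (-0.047610, 1.502317); Gamma_ppp = 0.000000, Gamma_ppq = 0.000000, Gamma_pqq = 1.019213, Gamma_qpp = 0.000000, Gamma_qpq = -0.353214, Gamma_qqq = 0.000000; k3 = (-0.047610, 1.502317, -2.300318, -0.050527)
  k4: at (p, q) = (0.500996, -0.849769), (dp/dtau, dq/dtau) = (-0.105030, 1.501055); Gamma_ppp = 0.000000, Gamma_ppq = 0.000000, Gamma_pqq = 1.019641, Gamma_qpp = 0.000000, Gamma_qpq = -0.353065, Gamma_qqq = 0.000000; k4 = (-0.105030, 1.501055, -2.297422, -0.111325)
  Y <- Y + (h/6)(k1 + 2k2 + 2k3 + k4): p = 0.5010, q = -0.8497, dp/dtau = -0.1051, dq/dtau = 1.5011


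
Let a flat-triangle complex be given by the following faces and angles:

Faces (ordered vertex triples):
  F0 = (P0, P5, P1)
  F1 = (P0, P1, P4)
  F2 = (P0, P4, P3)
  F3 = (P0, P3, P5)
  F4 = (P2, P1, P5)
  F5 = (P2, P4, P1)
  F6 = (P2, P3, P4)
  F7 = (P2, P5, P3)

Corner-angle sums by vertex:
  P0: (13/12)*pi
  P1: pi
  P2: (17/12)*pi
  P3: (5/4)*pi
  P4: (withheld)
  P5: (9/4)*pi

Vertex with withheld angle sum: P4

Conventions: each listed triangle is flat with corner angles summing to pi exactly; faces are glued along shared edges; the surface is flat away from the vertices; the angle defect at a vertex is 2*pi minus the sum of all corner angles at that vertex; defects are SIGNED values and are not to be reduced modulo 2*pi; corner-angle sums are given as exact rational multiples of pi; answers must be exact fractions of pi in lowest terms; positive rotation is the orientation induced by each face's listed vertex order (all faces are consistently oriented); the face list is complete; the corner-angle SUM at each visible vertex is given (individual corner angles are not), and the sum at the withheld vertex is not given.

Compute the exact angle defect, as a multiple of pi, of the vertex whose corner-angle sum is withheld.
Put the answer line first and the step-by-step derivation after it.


Answer: defect(P4) = pi

V = 6, E = 12, F = 8; chi = V - E + F = 2
Gauss-Bonnet: total defect = 2*pi*chi = 4*pi; visible defects sum to 3*pi


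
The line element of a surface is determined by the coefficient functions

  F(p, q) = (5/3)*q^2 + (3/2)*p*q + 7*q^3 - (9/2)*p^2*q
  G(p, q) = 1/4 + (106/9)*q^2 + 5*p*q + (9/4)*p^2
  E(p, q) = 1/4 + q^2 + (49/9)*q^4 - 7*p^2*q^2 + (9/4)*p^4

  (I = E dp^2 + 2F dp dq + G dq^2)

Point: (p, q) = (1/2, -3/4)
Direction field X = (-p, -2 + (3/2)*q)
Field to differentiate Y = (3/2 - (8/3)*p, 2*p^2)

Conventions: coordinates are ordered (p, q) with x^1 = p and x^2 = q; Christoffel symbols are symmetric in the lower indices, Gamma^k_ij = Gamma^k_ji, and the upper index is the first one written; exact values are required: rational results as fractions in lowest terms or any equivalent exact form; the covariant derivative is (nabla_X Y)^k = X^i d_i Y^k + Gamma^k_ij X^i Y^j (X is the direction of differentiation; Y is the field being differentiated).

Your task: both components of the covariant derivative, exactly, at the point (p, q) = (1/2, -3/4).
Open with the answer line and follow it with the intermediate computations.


Answer: (nabla_X Y)^p = -227831/39324, (nabla_X Y)^q = -170227/157296

E = 433/256, F = -111/64, G = 89/16 at the point
E_p = -45/16, E_q = -129/16, F_p = 9/4, F_q = 143/16, G_p = -3/2, G_q = -91/6
EG - F^2 = 3277/512;  g^inv = (512/3277) * [[89/16, 111/64], [111/64, 433/256]]
first-kind symbols [ij,l] = (1/2)(d_i g_jl + d_j g_il - d_l g_ij): [pp,p] = E_p/2 = -45/32, [pp,q] = F_p - E_q/2 = 201/32, [pq,p] = E_q/2 = -129/32, [pq,q] = G_p/2 = -3/4, [qq,p] = F_q - G_p/2 = 155/16, [qq,q] = G_q/2 = -91/12
Gamma^p_ij = (G*[ij,p] - F*[ij,q])/(EG - F^2), Gamma^q_ij = (E*[ij,q] - F*[ij,p])/(EG - F^2)
Gamma_ppp = 6291/13108, Gamma_ppq = -12147/3277, Gamma_pqq = 20856/3277, Gamma_qpp = 67053/52432, Gamma_qpq = -16917/13108, Gamma_qqq = 6106/9831
X = (-1/2, -25/8), Y = (1/6, 1/2) at the point


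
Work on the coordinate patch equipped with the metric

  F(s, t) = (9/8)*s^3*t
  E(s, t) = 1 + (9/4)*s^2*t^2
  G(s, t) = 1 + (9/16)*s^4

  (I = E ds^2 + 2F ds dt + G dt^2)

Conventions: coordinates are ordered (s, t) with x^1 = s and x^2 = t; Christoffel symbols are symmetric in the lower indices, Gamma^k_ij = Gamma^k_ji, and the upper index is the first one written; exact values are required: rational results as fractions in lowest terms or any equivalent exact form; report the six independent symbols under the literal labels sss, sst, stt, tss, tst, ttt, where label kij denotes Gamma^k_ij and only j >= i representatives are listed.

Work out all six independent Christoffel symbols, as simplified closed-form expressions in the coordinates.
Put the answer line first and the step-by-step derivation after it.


Answer: Gamma_sss = 36*s*t^2/(9*s^4 + 36*s^2*t^2 + 16), Gamma_sst = 36*s^2*t/(9*s^4 + 36*s^2*t^2 + 16), Gamma_stt = 0, Gamma_tss = 18*s^2*t/(9*s^4 + 36*s^2*t^2 + 16), Gamma_tst = 18*s^3/(9*s^4 + 36*s^2*t^2 + 16), Gamma_ttt = 0

E = 1 + (9/4)*s^2*t^2; F = (9/8)*s^3*t; G = 1 + (9/16)*s^4
Gamma^k_ij = (1/2) g^{kl} (d_i g_jl + d_j g_il - d_l g_ij), with g^inv = (1/(EG-F^2)) [[G, -F], [-F, E]]
first partials: E_s = (9/2)*s*t^2, E_t = (9/2)*s^2*t, F_s = (27/8)*s^2*t, F_t = (9/8)*s^3, G_s = (9/4)*s^3, G_t = 0
D = EG - F^2 = 1 + (9/4)*s^2*t^2 + (9/16)*s^4
expanded: Gamma^s_ss = (G E_s - 2F F_s + F E_t)/(2D), Gamma^s_st = (G E_t - F G_s)/(2D), Gamma^s_tt = (2G F_t - G G_s - F G_t)/(2D), Gamma^t_ss = (2E F_s - E E_t - F E_s)/(2D), Gamma^t_st = (E G_s - F E_t)/(2D), Gamma^t_tt = (E G_t - 2F F_t + F G_s)/(2D); substitute and cancel common factors


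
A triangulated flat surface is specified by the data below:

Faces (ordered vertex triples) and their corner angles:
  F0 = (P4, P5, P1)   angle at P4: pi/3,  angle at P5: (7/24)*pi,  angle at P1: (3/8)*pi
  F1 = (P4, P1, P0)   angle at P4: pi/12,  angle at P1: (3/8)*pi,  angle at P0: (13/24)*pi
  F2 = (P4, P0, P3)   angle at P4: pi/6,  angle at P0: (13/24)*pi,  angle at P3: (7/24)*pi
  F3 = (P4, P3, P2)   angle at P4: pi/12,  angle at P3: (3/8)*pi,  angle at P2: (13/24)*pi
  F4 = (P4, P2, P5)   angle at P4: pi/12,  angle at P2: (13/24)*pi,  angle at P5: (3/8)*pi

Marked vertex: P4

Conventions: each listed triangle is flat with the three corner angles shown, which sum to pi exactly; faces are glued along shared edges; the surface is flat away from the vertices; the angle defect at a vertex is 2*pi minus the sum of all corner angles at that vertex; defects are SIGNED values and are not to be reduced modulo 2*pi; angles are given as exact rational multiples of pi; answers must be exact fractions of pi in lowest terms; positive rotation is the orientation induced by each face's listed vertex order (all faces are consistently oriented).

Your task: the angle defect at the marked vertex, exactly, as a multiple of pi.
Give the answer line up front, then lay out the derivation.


Answer: defect(P4) = (5/4)*pi

Sum of corner angles at P4: (3/4)*pi
defect = 2*pi - (3/4)*pi


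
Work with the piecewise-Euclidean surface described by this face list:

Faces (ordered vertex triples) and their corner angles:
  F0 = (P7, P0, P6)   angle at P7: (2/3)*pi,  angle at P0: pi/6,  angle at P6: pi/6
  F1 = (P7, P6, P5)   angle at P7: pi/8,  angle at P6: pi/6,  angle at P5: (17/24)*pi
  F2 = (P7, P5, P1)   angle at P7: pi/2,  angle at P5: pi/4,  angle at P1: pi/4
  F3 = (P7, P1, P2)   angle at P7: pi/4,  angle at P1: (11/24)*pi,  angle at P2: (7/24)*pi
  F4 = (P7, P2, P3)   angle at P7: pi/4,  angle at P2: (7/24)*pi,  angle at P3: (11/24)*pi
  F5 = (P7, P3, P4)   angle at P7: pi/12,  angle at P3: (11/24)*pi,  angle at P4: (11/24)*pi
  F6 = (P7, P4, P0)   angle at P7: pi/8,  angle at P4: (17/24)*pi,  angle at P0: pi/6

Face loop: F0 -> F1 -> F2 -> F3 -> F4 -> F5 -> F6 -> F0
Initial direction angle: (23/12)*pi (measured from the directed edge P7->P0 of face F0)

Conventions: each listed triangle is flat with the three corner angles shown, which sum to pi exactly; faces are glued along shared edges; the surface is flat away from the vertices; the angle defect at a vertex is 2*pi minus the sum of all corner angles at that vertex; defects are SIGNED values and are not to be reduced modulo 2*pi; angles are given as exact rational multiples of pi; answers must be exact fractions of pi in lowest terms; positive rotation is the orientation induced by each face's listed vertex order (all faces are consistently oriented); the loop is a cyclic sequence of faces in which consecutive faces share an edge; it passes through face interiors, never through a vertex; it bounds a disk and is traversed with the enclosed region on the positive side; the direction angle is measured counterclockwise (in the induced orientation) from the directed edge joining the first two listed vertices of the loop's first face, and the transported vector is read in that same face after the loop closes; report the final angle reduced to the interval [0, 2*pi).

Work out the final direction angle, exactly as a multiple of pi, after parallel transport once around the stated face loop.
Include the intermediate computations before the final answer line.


enclosed vertex P7: corner angles sum to 2*pi, defect = 2*pi - 2*pi = 0
by Gauss-Bonnet the loop rotates the vector by the enclosed defect sum (positive orientation, mod 2*pi)
final angle = (23/12)*pi + 0 = (23/12)*pi (mod 2*pi)

Answer: final direction angle = (23/12)*pi


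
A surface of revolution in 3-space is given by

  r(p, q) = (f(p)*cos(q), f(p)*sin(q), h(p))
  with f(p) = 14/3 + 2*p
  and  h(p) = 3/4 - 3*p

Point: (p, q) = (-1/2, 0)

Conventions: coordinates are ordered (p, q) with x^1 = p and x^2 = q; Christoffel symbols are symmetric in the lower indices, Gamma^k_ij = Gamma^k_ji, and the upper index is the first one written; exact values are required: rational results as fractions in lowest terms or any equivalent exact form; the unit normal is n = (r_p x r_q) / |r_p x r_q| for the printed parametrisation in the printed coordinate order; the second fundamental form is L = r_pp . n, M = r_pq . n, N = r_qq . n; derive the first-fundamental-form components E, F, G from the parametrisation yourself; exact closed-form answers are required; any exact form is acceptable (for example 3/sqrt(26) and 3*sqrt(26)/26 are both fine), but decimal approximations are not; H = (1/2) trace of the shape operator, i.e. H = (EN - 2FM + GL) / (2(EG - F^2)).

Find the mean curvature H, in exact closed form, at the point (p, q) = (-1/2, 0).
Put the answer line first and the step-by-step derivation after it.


Answer: H = -9*sqrt(13)/286

f = 11/3, f' = 2, f'' = 0, h' = -3, h'' = 0
E = 13, F = 0, G = 121/9; answer radicand W^2 = 13
unnormalised second-form numerators: l = 0, m = 0, n = -11; L = l/sqrt(13), and similarly M = m/sqrt(W^2), N = n/sqrt(W^2)
H = (E*n - 2*F*m + G*l) / (2*(EG - F^2)*sqrt(W^2)); E*n - 2*F*m + G*l = -143, EG - F^2 = 1573/9, so H = (-9/22)/sqrt(13)


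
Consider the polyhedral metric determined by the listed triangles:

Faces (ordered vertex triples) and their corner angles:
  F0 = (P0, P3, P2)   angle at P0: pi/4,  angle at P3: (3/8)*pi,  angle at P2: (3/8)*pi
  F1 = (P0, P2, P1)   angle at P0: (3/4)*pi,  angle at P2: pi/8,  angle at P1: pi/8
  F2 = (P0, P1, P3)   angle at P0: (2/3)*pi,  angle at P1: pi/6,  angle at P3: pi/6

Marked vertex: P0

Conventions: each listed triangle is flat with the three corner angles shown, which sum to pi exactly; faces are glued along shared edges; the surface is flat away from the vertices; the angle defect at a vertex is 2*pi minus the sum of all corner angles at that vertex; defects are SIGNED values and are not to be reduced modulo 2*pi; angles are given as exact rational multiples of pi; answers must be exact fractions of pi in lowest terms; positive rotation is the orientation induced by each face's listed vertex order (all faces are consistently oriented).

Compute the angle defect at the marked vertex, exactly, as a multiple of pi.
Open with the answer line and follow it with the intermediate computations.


Answer: defect(P0) = pi/3

Sum of corner angles at P0: (5/3)*pi
defect = 2*pi - (5/3)*pi


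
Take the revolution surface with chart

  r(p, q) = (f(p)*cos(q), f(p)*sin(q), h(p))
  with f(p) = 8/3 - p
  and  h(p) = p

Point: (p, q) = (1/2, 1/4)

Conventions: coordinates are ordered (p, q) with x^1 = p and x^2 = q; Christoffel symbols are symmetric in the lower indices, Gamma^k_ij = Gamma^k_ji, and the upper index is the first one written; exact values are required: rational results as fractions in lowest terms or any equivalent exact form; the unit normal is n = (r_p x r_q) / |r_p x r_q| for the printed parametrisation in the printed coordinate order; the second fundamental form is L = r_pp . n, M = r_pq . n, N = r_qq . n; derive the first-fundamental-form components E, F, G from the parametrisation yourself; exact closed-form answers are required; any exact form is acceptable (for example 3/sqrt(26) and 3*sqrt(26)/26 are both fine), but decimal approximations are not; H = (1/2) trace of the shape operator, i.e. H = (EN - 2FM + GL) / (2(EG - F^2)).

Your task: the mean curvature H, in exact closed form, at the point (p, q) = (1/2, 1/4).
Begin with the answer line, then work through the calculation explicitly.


Answer: H = 3*sqrt(2)/26

f = 13/6, f' = -1, f'' = 0, h' = 1, h'' = 0
E = 2, F = 0, G = 169/36; answer radicand W^2 = 2
unnormalised second-form numerators: l = 0, m = 0, n = 13/6; L = l/sqrt(2), and similarly M = m/sqrt(W^2), N = n/sqrt(W^2)
H = (E*n - 2*F*m + G*l) / (2*(EG - F^2)*sqrt(W^2)); E*n - 2*F*m + G*l = 13/3, EG - F^2 = 169/18, so H = (3/13)/sqrt(2)


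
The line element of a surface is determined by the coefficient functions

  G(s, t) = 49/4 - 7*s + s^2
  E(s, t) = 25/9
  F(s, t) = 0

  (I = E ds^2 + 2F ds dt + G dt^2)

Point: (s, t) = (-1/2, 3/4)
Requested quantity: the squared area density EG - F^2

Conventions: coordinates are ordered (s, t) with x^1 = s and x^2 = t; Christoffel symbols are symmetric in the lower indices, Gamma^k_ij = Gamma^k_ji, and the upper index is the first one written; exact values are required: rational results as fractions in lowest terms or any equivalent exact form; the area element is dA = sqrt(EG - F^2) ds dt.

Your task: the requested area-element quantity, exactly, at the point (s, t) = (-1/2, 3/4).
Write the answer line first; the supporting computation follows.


Answer: EG - F^2 = 400/9

E = 25/9, F = 0, G = 16; EG - F^2 = 400/9


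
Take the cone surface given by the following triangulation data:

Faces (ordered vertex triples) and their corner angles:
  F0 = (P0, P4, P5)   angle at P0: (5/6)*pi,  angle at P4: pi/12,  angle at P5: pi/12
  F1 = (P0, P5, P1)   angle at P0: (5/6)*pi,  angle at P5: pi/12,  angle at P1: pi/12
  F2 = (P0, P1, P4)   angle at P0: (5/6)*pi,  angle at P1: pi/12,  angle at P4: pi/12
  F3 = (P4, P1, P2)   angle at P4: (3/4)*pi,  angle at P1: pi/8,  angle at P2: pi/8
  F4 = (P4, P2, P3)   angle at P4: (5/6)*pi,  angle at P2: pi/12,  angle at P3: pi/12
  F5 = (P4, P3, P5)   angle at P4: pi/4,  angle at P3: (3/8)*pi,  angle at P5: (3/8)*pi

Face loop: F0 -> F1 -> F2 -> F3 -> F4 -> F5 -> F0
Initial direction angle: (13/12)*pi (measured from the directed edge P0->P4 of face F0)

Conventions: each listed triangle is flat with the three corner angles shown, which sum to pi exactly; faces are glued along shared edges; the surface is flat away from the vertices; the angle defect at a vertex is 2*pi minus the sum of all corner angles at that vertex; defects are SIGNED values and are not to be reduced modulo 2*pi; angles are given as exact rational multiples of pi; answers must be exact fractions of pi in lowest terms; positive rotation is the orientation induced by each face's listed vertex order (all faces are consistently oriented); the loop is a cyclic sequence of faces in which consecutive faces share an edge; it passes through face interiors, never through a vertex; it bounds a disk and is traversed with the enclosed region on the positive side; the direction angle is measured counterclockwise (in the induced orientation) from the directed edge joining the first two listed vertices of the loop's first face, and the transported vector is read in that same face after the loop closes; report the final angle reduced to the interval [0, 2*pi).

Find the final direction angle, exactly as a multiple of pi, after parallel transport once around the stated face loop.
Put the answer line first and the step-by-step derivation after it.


Answer: final direction angle = (7/12)*pi

enclosed vertex P0: corner angles sum to (5/2)*pi, defect = 2*pi - (5/2)*pi = -pi/2
enclosed vertex P4: corner angles sum to 2*pi, defect = 2*pi - 2*pi = 0
by Gauss-Bonnet the loop rotates the vector by the enclosed defect sum (positive orientation, mod 2*pi)
final angle = (13/12)*pi - pi/2 = (7/12)*pi (mod 2*pi)


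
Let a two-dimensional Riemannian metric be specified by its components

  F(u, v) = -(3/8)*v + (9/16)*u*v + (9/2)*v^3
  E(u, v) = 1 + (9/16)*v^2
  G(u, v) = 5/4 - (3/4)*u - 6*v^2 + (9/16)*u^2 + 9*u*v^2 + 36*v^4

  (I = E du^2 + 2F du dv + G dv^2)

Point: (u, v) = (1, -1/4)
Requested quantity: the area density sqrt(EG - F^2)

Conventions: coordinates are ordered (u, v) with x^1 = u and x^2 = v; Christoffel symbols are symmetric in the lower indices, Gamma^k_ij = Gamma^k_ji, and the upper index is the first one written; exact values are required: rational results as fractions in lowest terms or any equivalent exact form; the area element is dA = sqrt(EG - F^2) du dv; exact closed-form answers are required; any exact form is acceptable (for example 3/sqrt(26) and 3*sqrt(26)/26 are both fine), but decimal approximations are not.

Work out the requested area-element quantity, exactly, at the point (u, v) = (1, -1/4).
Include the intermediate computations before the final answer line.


E = 265/256, F = -15/128, G = 89/64; EG - F^2 = 365/256

Answer: sqrt(EG - F^2) = sqrt(365)/16


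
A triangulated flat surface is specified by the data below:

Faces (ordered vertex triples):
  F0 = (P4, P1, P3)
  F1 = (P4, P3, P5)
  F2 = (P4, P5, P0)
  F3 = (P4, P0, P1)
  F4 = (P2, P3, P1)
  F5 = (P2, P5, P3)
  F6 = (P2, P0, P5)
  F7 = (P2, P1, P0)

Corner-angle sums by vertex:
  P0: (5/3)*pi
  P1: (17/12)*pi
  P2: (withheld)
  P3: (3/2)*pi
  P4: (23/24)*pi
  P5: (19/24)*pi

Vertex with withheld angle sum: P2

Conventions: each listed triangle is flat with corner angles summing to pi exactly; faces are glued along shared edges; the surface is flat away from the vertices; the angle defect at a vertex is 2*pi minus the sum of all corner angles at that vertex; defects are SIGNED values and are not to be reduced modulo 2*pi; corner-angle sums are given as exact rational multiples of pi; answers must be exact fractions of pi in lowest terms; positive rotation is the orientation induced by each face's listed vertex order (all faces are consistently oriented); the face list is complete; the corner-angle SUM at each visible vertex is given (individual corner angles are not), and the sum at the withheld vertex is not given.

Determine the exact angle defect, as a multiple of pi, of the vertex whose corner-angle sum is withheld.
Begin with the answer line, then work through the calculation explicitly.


Answer: defect(P2) = pi/3

V = 6, E = 12, F = 8; chi = V - E + F = 2
Gauss-Bonnet: total defect = 2*pi*chi = 4*pi; visible defects sum to (11/3)*pi


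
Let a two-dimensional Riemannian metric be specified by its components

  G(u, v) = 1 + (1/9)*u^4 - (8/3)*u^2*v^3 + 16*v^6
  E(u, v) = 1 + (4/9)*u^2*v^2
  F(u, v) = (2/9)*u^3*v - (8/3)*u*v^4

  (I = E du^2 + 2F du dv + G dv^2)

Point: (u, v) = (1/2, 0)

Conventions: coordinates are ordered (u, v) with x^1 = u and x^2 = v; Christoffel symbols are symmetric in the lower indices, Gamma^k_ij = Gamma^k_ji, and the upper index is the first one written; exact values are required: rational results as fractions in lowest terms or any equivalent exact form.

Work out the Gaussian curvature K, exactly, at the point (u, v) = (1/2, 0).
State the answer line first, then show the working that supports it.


Answer: K = -2304/21025

E = 1, F = 0, G = 145/144, EG - F^2 = 145/144 at the point
E_u = 0, E_v = 0, F_u = 0, F_v = 1/36, G_u = 1/18, G_v = 0
E_vv = 2/9, F_uv = 1/6, G_uu = 1/3
Apply the Brioschi formula K = (det M1 - det M2)/(EG - F^2)^2 over the derivative matrices of E, F, G.
M1 = [[-E_vv/2 + F_uv - G_uu/2, E_u/2, F_u - E_v/2], [F_v - G_u/2, E, F], [G_v/2, F, G]] = [[-1/9, 0, 0], [0, 1, 0], [0, 0, 145/144]]; det M1 = -145/1296
M2 = [[0, E_v/2, G_u/2], [E_v/2, E, F], [G_u/2, F, G]] = [[0, 0, 1/36], [0, 1, 0], [1/36, 0, 145/144]]; det M2 = -1/1296
det M1 - det M2 = -1/9; K = -1/9 / (145/144)^2 = -2304/21025


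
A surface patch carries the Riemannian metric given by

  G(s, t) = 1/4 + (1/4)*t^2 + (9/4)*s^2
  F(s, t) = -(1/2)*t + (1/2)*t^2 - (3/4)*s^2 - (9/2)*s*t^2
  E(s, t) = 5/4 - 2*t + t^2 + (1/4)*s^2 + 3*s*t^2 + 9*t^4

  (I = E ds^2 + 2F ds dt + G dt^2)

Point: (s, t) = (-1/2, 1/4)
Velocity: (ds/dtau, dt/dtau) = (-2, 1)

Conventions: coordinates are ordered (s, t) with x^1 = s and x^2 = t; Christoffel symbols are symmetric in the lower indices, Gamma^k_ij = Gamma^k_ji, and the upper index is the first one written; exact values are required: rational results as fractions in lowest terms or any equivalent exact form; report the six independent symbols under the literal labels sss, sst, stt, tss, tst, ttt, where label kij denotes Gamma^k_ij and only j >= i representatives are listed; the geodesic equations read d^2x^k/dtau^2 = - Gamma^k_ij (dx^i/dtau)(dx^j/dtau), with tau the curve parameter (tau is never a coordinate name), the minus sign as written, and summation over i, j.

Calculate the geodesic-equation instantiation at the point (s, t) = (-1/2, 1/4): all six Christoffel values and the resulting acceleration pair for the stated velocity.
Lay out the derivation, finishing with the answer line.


E = 209/256, F = -9/64, G = 53/64 at the point
E_s = -1/16, E_t = -27/16, F_s = 15/32, F_t = 7/8, G_s = -9/4, G_t = 1/8
EG - F^2 = 10753/16384;  g^inv = (16384/10753) * [[53/64, 9/64], [9/64, 209/256]]
first-kind symbols [ij,l] = (1/2)(d_i g_jl + d_j g_il - d_l g_ij): [ss,s] = E_s/2 = -1/32, [ss,t] = F_s - E_t/2 = 21/16, [st,s] = E_t/2 = -27/32, [st,t] = G_s/2 = -9/8, [tt,s] = F_t - G_s/2 = 2, [tt,t] = G_t/2 = 1/16
Gamma^s_ij = (G*[ij,s] - F*[ij,t])/(EG - F^2), Gamma^t_ij = (E*[ij,t] - F*[ij,s])/(EG - F^2)
Gamma_sss = 2600/10753, Gamma_sst = -14040/10753, Gamma_stt = 27280/10753, Gamma_tss = 17484/10753, Gamma_tst = -16992/10753, Gamma_ttt = 5444/10753
d^2s/dtau^2 = -(Gamma_sss*(-2)^2 + 2*Gamma_sst*(-2)*(1) + Gamma_stt*(1)^2) = -93840/10753
d^2t/dtau^2 = -(Gamma_tss*(-2)^2 + 2*Gamma_tst*(-2)*(1) + Gamma_ttt*(1)^2) = -143348/10753

Answer: Gamma_sss = 2600/10753, Gamma_sst = -14040/10753, Gamma_stt = 27280/10753, Gamma_tss = 17484/10753, Gamma_tst = -16992/10753, Gamma_ttt = 5444/10753; accelerations (d^2s/dtau^2, d^2t/dtau^2) = (-93840/10753, -143348/10753)
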